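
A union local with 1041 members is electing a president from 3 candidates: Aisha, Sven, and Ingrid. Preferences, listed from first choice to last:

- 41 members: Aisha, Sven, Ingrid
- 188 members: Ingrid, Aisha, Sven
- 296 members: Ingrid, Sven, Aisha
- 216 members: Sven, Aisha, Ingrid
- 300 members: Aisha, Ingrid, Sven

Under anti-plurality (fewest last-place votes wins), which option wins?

Last-place votes: Aisha 296, Sven 488, Ingrid 257.
Ingrid is ranked last by the fewest voters, so Ingrid wins.

Ingrid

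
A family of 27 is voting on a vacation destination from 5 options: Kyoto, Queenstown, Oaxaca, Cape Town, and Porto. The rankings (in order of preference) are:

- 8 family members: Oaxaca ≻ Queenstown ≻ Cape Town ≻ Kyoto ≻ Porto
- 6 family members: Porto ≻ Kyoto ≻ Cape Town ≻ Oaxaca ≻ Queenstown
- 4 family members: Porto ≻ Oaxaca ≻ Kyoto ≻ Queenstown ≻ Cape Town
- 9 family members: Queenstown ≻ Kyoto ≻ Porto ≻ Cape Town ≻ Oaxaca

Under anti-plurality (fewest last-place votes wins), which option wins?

Last-place votes: Kyoto 0, Queenstown 6, Oaxaca 9, Cape Town 4, Porto 8.
Kyoto is ranked last by the fewest voters, so Kyoto wins.

Kyoto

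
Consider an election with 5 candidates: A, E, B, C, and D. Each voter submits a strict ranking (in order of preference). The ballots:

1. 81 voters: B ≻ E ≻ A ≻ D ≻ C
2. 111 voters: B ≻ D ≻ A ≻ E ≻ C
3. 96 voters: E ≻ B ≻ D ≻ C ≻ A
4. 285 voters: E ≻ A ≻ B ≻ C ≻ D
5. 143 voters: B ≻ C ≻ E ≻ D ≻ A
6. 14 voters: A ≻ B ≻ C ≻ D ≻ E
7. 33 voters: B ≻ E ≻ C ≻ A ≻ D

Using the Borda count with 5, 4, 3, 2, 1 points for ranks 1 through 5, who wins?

B

A: 81·3 + 111·3 + 96·1 + 285·4 + 143·1 + 14·5 + 33·2 = 2091
E: 81·4 + 111·2 + 96·5 + 285·5 + 143·3 + 14·1 + 33·4 = 3026
B: 81·5 + 111·5 + 96·4 + 285·3 + 143·5 + 14·4 + 33·5 = 3135
C: 81·1 + 111·1 + 96·2 + 285·2 + 143·4 + 14·3 + 33·3 = 1667
D: 81·2 + 111·4 + 96·3 + 285·1 + 143·2 + 14·2 + 33·1 = 1526
B has the highest Borda score (3135).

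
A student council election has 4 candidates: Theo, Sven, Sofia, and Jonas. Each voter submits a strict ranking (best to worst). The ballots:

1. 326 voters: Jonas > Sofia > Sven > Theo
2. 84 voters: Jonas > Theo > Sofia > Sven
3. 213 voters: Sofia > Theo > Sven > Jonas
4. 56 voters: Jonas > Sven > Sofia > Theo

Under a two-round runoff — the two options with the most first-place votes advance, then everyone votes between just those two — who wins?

Jonas

Round 1 first-place votes: Theo 0, Sven 0, Sofia 213, Jonas 466.
Jonas and Sofia advance.
Runoff: Jonas is preferred to Sofia by 466 voters; Sofia by 213.
Jonas wins the runoff.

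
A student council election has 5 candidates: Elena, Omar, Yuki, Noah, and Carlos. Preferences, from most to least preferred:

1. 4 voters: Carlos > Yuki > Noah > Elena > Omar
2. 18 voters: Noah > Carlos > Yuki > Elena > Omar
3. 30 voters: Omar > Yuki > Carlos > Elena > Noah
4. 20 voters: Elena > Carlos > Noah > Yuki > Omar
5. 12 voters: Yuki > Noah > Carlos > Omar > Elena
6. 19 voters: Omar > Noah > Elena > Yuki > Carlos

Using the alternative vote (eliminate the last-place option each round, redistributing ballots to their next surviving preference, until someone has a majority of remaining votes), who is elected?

Round 1: Elena 20, Omar 49, Yuki 12, Noah 18, Carlos 4. Eliminate Carlos.
Round 2: Elena 20, Omar 49, Yuki 16, Noah 18. Eliminate Yuki.
Round 3: Elena 20, Omar 49, Noah 34. Eliminate Elena.
Round 4: Omar 49, Noah 54. Noah has a majority.

Noah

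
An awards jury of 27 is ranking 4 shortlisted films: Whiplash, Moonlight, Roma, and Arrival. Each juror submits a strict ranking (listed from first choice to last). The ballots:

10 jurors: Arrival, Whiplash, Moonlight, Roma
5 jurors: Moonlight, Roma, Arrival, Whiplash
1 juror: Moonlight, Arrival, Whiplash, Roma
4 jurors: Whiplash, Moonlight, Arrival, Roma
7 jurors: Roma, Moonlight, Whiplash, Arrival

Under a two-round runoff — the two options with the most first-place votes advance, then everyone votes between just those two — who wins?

Arrival

Round 1 first-place votes: Whiplash 4, Moonlight 6, Roma 7, Arrival 10.
Arrival and Roma advance.
Runoff: Arrival is preferred to Roma by 15 voters; Roma by 12.
Arrival wins the runoff.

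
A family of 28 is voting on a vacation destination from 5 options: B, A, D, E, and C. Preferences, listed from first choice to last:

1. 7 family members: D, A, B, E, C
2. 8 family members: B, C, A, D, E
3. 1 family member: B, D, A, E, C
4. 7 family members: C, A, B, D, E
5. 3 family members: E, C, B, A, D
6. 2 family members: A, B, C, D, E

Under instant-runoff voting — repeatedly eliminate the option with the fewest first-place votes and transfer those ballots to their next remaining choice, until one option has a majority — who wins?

B

Round 1: B 9, A 2, D 7, E 3, C 7. Eliminate A.
Round 2: B 11, D 7, E 3, C 7. Eliminate E.
Round 3: B 11, D 7, C 10. Eliminate D.
Round 4: B 18, C 10. B has a majority.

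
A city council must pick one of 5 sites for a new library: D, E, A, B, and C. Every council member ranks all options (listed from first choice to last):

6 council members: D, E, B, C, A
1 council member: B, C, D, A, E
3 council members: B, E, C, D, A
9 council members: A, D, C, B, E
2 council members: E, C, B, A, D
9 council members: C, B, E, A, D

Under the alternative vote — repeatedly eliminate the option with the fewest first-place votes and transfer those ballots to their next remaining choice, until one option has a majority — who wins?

Round 1: D 6, E 2, A 9, B 4, C 9. Eliminate E.
Round 2: D 6, A 9, B 4, C 11. Eliminate B.
Round 3: D 6, A 9, C 15. Eliminate D.
Round 4: A 9, C 21. C has a majority.

C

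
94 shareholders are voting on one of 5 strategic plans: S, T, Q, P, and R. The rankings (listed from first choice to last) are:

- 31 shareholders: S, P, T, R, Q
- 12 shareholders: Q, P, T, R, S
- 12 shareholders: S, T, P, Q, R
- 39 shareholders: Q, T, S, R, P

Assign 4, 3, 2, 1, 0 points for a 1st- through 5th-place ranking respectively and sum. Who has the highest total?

S: 31·4 + 12·0 + 12·4 + 39·2 = 250
T: 31·2 + 12·2 + 12·3 + 39·3 = 239
Q: 31·0 + 12·4 + 12·1 + 39·4 = 216
P: 31·3 + 12·3 + 12·2 + 39·0 = 153
R: 31·1 + 12·1 + 12·0 + 39·1 = 82
S has the highest Borda score (250).

S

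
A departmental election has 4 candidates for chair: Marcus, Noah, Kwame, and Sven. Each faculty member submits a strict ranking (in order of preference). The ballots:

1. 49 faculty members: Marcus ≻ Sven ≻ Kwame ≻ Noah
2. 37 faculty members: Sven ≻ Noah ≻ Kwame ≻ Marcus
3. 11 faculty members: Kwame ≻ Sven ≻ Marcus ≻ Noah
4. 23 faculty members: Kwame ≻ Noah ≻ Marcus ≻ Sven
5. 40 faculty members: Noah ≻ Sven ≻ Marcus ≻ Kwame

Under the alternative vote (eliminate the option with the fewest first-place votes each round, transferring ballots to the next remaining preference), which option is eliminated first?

Round 1: Marcus 49, Noah 40, Kwame 34, Sven 37. Eliminate Kwame.

Kwame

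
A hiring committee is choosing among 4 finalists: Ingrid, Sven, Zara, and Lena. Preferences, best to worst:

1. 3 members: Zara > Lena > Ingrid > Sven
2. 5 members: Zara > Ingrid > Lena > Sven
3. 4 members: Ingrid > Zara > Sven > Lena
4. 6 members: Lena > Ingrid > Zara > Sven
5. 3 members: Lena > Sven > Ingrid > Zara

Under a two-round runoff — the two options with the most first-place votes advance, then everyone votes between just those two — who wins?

Zara

Round 1 first-place votes: Ingrid 4, Sven 0, Zara 8, Lena 9.
Lena and Zara advance.
Runoff: Lena is preferred to Zara by 9 voters; Zara by 12.
Zara wins the runoff.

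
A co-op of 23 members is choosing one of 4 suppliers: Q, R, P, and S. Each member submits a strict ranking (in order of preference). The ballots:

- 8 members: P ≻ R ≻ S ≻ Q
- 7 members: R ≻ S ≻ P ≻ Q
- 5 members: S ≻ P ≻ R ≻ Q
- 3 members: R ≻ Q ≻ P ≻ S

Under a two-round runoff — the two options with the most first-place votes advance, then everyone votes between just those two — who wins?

Round 1 first-place votes: Q 0, R 10, P 8, S 5.
R and P advance.
Runoff: R is preferred to P by 10 voters; P by 13.
P wins the runoff.

P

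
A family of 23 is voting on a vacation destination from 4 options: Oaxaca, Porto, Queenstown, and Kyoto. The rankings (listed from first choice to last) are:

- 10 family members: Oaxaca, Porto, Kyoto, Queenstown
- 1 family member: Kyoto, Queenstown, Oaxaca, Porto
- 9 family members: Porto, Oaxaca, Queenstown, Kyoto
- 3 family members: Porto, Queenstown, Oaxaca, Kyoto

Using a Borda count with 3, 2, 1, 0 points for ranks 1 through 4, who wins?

Oaxaca: 10·3 + 1·1 + 9·2 + 3·1 = 52
Porto: 10·2 + 1·0 + 9·3 + 3·3 = 56
Queenstown: 10·0 + 1·2 + 9·1 + 3·2 = 17
Kyoto: 10·1 + 1·3 + 9·0 + 3·0 = 13
Porto has the highest Borda score (56).

Porto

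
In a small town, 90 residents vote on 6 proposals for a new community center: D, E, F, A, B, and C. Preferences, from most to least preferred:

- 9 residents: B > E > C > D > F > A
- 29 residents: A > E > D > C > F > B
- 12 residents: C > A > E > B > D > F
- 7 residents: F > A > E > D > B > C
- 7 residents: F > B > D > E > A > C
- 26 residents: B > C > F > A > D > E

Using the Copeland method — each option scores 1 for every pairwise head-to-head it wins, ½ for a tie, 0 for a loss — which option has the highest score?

D: beats F; loses to E, A, B, and C → score 1.
E: beats D, F, B, and C; loses to A → score 4.
F: beats A; loses to D, E, B, and C → score 1.
A: beats D, E, and B; loses to F and C → score 3.
B: beats D, F, and C; loses to E and A → score 3.
C: beats D, F, and A; loses to E and B → score 3.
E has the best pairwise record.

E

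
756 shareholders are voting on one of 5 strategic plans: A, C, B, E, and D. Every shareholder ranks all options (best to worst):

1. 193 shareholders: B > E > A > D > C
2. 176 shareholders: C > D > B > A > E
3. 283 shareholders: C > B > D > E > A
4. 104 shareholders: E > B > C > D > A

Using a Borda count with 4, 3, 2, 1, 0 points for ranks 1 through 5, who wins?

B

A: 193·2 + 176·1 + 283·0 + 104·0 = 562
C: 193·0 + 176·4 + 283·4 + 104·2 = 2044
B: 193·4 + 176·2 + 283·3 + 104·3 = 2285
E: 193·3 + 176·0 + 283·1 + 104·4 = 1278
D: 193·1 + 176·3 + 283·2 + 104·1 = 1391
B has the highest Borda score (2285).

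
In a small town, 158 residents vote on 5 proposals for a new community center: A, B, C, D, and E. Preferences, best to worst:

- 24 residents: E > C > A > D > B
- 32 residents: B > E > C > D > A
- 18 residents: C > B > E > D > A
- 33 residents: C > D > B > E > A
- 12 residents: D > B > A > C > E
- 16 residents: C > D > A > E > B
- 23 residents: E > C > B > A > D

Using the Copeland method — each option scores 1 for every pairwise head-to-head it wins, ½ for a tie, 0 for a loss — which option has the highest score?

C

A: loses to B, C, D, and E → score 0.
B: beats A and E; loses to C and D → score 2.
C: beats A, B, and D; ties E → score 3.5.
D: beats A and B; loses to C and E → score 2.
E: beats A and D; ties C; loses to B → score 2.5.
C has the best pairwise record.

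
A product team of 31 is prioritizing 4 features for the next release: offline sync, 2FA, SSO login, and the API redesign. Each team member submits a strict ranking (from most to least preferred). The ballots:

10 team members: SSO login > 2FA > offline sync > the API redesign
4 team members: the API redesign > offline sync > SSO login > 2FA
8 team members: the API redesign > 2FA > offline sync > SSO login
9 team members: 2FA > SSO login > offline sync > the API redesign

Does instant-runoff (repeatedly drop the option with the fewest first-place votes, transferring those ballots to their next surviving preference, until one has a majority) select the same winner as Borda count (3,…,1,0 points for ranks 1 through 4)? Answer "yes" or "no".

Instant-runoff — R1 offline sync 0, 2FA 9, SSO login 10, the API redesign 12 (offline sync out); R2 2FA 9, SSO login 10, the API redesign 12 (2FA out); R3 SSO login 19, the API redesign 12 (SSO login winner). Winner: SSO login.
Borda — scores: offline sync 35, 2FA 63, SSO login 52, the API redesign 36. Winner: 2FA.
The two methods disagree.

no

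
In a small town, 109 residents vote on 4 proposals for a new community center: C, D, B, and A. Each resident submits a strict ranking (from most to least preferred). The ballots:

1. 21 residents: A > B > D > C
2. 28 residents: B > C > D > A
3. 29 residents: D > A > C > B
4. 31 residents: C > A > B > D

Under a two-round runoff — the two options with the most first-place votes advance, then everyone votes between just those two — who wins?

Round 1 first-place votes: C 31, D 29, B 28, A 21.
C and D advance.
Runoff: C is preferred to D by 59 voters; D by 50.
C wins the runoff.

C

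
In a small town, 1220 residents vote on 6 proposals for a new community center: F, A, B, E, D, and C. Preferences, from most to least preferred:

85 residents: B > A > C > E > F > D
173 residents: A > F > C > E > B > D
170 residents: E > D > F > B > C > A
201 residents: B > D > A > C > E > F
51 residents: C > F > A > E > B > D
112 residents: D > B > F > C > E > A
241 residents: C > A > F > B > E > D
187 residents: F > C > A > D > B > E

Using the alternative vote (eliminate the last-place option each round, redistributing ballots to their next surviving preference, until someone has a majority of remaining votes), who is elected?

Round 1: F 187, A 173, B 286, E 170, D 112, C 292. Eliminate D.
Round 2: F 187, A 173, B 398, E 170, C 292. Eliminate E.
Round 3: F 357, A 173, B 398, C 292. Eliminate A.
Round 4: F 530, B 398, C 292. Eliminate C.
Round 5: F 822, B 398. F has a majority.

F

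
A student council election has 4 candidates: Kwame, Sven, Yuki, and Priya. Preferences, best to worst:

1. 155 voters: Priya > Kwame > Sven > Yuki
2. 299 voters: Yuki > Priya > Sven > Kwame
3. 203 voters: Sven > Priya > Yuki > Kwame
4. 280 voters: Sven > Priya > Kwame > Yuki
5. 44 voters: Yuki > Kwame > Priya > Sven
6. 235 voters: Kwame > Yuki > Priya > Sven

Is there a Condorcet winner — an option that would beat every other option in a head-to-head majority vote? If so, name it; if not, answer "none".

Priya vs Kwame: 937–279 for Priya.
Priya vs Sven: 733–483 for Priya.
Priya vs Yuki: 638–578 for Priya.
Priya beats every other option head-to-head.

Priya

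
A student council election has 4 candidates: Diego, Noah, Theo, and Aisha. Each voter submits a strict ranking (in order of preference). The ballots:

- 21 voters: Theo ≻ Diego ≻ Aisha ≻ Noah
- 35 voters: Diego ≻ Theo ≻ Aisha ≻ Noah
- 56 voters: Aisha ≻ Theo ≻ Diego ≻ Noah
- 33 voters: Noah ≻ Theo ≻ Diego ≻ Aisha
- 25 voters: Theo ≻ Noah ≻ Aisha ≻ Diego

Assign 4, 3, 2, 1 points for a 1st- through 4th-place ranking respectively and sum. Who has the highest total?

Theo

Diego: 21·3 + 35·4 + 56·2 + 33·2 + 25·1 = 406
Noah: 21·1 + 35·1 + 56·1 + 33·4 + 25·3 = 319
Theo: 21·4 + 35·3 + 56·3 + 33·3 + 25·4 = 556
Aisha: 21·2 + 35·2 + 56·4 + 33·1 + 25·2 = 419
Theo has the highest Borda score (556).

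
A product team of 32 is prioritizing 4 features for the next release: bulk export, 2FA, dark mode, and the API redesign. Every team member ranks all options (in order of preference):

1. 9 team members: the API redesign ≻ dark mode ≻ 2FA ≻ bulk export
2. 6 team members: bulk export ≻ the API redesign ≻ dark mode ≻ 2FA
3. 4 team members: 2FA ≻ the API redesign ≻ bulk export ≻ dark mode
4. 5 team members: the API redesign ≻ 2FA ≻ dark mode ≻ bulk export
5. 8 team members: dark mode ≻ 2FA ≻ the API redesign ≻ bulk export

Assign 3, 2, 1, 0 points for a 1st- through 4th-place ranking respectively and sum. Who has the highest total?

the API redesign

bulk export: 9·0 + 6·3 + 4·1 + 5·0 + 8·0 = 22
2FA: 9·1 + 6·0 + 4·3 + 5·2 + 8·2 = 47
dark mode: 9·2 + 6·1 + 4·0 + 5·1 + 8·3 = 53
the API redesign: 9·3 + 6·2 + 4·2 + 5·3 + 8·1 = 70
the API redesign has the highest Borda score (70).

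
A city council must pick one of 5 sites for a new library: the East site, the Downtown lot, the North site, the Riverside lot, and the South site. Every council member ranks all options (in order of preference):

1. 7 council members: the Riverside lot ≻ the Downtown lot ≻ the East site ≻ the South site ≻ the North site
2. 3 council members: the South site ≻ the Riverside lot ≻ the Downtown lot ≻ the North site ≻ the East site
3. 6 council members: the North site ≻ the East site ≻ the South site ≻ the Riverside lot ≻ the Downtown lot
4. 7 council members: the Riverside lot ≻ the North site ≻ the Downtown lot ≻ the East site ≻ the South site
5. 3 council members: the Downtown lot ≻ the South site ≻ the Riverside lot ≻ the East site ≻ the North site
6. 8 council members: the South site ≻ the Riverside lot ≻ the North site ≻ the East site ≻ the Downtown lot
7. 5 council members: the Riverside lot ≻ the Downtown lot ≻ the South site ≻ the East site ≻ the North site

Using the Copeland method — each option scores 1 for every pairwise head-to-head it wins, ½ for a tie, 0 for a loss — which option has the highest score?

the East site: beats the South site; loses to the Downtown lot, the North site, and the Riverside lot → score 1.
the Downtown lot: beats the East site and the South site; loses to the North site and the Riverside lot → score 2.
the North site: beats the East site and the Downtown lot; loses to the Riverside lot and the South site → score 2.
the Riverside lot: beats the East site, the Downtown lot, and the North site; loses to the South site → score 3.
the South site: beats the North site and the Riverside lot; loses to the East site and the Downtown lot → score 2.
the Riverside lot has the best pairwise record.

the Riverside lot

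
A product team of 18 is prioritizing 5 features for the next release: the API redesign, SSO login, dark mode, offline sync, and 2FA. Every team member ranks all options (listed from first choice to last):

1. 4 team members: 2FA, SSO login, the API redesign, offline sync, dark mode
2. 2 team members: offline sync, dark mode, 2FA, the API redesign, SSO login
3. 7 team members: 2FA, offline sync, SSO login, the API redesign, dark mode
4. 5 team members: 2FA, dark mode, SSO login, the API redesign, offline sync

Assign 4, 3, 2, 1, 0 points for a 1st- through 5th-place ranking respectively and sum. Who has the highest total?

2FA

the API redesign: 4·2 + 2·1 + 7·1 + 5·1 = 22
SSO login: 4·3 + 2·0 + 7·2 + 5·2 = 36
dark mode: 4·0 + 2·3 + 7·0 + 5·3 = 21
offline sync: 4·1 + 2·4 + 7·3 + 5·0 = 33
2FA: 4·4 + 2·2 + 7·4 + 5·4 = 68
2FA has the highest Borda score (68).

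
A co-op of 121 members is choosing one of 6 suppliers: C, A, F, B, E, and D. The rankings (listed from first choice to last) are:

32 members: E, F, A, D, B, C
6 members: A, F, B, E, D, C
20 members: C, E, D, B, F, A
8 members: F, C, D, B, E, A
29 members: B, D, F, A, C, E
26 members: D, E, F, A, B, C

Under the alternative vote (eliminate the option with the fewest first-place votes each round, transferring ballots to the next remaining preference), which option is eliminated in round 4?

C

Round 1: C 20, A 6, F 8, B 29, E 32, D 26. Eliminate A.
Round 2: C 20, F 14, B 29, E 32, D 26. Eliminate F.
Round 3: C 28, B 35, E 32, D 26. Eliminate D.
Round 4: C 28, B 35, E 58. Eliminate C.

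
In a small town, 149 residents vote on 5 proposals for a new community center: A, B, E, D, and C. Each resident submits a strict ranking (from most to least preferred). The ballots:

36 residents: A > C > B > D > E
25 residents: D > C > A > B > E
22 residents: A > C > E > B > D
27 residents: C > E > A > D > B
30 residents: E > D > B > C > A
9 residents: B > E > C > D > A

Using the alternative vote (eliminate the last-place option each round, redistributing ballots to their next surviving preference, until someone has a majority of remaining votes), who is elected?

C

Round 1: A 58, B 9, E 30, D 25, C 27. Eliminate B.
Round 2: A 58, E 39, D 25, C 27. Eliminate D.
Round 3: A 58, E 39, C 52. Eliminate E.
Round 4: A 58, C 91. C has a majority.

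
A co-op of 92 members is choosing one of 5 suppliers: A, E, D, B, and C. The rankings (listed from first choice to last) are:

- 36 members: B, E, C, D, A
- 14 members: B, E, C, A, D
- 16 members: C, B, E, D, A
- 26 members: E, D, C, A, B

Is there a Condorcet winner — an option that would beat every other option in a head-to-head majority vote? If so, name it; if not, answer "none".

B vs A: 66–26 for B.
B vs E: 66–26 for B.
B vs D: 66–26 for B.
B vs C: 50–42 for B.
B beats every other option head-to-head.

B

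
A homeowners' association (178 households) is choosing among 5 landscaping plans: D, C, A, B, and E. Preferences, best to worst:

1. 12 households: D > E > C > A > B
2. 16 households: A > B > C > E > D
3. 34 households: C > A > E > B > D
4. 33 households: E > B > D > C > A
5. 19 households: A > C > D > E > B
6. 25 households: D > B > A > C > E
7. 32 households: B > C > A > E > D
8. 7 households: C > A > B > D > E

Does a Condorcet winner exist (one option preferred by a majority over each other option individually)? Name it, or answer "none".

Checking pairwise contests:
C beats D 108–70.
B beats C 106–72.
C beats A 118–60.
E beats B 98–80.
C beats E 133–45.
Every option loses at least one head-to-head, so there is no Condorcet winner.

none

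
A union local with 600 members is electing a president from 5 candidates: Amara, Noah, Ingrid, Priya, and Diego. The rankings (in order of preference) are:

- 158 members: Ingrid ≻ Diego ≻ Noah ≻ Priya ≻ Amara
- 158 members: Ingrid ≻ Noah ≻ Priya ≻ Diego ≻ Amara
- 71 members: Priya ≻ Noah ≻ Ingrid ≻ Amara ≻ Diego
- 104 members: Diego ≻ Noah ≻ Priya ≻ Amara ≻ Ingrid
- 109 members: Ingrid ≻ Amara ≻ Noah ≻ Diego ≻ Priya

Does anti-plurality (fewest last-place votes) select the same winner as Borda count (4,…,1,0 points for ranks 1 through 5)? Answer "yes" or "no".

Anti-plurality — last-place votes: Amara 316, Noah 0, Ingrid 104, Priya 109, Diego 71. Winner: Noah.
Borda — scores: Amara 502, Noah 1533, Ingrid 1842, Priya 966, Diego 1157. Winner: Ingrid.
The two methods disagree.

no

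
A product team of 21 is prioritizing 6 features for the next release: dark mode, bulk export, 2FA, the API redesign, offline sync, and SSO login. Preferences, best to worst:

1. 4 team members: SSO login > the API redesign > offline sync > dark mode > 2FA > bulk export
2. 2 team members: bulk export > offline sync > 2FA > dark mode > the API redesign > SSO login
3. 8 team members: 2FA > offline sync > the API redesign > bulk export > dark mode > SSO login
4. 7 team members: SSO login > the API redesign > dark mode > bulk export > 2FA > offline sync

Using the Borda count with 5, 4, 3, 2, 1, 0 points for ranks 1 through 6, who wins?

the API redesign

dark mode: 4·2 + 2·2 + 8·1 + 7·3 = 41
bulk export: 4·0 + 2·5 + 8·2 + 7·2 = 40
2FA: 4·1 + 2·3 + 8·5 + 7·1 = 57
the API redesign: 4·4 + 2·1 + 8·3 + 7·4 = 70
offline sync: 4·3 + 2·4 + 8·4 + 7·0 = 52
SSO login: 4·5 + 2·0 + 8·0 + 7·5 = 55
the API redesign has the highest Borda score (70).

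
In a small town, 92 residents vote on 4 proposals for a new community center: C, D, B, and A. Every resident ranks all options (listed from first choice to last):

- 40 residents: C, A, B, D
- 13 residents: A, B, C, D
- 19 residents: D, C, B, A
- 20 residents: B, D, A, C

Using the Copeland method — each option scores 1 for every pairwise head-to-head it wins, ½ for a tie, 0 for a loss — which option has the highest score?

C: beats D, B, and A → score 3.
D: loses to C, B, and A → score 0.
B: beats D; loses to C and A → score 1.
A: beats D and B; loses to C → score 2.
C has the best pairwise record.

C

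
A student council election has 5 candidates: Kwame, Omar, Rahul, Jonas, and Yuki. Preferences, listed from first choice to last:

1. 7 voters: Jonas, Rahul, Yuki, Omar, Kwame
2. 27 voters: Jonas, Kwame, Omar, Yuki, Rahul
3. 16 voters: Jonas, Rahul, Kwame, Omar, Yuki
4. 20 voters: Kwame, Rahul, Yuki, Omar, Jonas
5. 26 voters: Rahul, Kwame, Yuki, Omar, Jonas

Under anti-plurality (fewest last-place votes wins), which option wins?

Last-place votes: Kwame 7, Omar 0, Rahul 27, Jonas 46, Yuki 16.
Omar is ranked last by the fewest voters, so Omar wins.

Omar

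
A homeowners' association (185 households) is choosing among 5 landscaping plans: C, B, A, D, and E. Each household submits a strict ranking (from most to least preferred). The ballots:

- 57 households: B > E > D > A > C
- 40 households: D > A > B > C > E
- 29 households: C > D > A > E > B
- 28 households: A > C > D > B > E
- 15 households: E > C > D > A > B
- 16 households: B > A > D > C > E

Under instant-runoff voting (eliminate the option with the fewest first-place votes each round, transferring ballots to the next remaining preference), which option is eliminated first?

E

Round 1: C 29, B 73, A 28, D 40, E 15. Eliminate E.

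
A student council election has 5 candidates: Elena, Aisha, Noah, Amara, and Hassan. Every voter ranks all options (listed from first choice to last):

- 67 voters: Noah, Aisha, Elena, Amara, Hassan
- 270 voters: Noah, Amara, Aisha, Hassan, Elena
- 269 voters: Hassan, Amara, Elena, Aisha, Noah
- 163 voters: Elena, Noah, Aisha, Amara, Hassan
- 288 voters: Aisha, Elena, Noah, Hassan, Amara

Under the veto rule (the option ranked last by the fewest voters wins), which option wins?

Last-place votes: Elena 270, Aisha 0, Noah 269, Amara 288, Hassan 230.
Aisha is ranked last by the fewest voters, so Aisha wins.

Aisha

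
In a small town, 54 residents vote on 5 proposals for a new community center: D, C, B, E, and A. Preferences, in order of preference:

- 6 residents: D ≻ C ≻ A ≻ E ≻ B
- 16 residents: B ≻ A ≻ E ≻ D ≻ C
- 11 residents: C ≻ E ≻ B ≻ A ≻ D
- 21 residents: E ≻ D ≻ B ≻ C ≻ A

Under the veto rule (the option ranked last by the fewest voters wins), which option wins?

Last-place votes: D 11, C 16, B 6, E 0, A 21.
E is ranked last by the fewest voters, so E wins.

E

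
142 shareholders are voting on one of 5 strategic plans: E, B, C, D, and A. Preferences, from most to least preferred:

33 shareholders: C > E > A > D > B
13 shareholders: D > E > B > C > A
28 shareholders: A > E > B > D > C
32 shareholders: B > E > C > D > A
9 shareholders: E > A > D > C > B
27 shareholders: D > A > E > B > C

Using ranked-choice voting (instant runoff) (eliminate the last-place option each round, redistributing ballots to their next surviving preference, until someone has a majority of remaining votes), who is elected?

D

Round 1: E 9, B 32, C 33, D 40, A 28. Eliminate E.
Round 2: B 32, C 33, D 40, A 37. Eliminate B.
Round 3: C 65, D 40, A 37. Eliminate A.
Round 4: C 65, D 77. D has a majority.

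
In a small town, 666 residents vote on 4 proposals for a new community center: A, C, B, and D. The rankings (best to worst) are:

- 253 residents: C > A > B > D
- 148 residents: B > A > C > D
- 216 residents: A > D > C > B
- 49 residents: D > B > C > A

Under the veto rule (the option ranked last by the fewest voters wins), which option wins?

Last-place votes: A 49, C 0, B 216, D 401.
C is ranked last by the fewest voters, so C wins.

C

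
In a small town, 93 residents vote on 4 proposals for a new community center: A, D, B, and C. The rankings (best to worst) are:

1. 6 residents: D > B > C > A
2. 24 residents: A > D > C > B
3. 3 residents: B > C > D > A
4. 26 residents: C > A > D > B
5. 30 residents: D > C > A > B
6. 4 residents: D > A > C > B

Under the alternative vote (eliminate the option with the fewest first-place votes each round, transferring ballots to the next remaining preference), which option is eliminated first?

B

Round 1: A 24, D 40, B 3, C 26. Eliminate B.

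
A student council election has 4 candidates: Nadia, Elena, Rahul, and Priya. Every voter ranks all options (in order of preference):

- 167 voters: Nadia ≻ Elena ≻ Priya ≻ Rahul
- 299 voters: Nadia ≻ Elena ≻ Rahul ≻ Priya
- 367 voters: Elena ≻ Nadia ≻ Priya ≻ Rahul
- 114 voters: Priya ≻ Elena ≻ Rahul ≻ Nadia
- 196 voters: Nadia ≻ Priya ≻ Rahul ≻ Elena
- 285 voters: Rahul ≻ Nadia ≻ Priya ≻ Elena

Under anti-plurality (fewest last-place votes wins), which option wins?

Nadia

Last-place votes: Nadia 114, Elena 481, Rahul 534, Priya 299.
Nadia is ranked last by the fewest voters, so Nadia wins.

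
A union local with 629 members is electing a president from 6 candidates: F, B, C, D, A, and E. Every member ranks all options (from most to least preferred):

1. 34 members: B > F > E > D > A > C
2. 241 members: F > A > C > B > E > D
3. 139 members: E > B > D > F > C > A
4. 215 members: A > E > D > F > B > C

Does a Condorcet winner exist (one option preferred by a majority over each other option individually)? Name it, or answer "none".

Checking pairwise contests:
D beats F 354–275.
F beats B 456–173.
F beats C 629–0.
B beats D 414–215.
F beats A 414–215.
A beats E 456–173.
Every option loses at least one head-to-head, so there is no Condorcet winner.

none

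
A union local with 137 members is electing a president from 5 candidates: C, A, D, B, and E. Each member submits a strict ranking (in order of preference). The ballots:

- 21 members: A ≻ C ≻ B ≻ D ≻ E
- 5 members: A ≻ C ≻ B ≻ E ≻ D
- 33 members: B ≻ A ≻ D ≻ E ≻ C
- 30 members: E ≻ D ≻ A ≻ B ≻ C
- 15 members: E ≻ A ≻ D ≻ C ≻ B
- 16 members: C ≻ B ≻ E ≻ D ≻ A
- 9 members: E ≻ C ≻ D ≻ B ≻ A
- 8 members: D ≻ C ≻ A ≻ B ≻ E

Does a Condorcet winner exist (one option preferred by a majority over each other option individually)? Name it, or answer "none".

none

Checking pairwise contests:
A beats C 104–33.
E beats A 70–67.
A beats D 74–63.
C beats B 74–63.
B beats E 83–54.
Every option loses at least one head-to-head, so there is no Condorcet winner.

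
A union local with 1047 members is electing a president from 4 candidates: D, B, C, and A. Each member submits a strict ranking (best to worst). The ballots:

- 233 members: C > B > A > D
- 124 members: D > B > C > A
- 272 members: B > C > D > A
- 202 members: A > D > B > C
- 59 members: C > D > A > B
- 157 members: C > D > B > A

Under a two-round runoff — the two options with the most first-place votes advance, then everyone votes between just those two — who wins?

Round 1 first-place votes: D 124, B 272, C 449, A 202.
C and B advance.
Runoff: C is preferred to B by 449 voters; B by 598.
B wins the runoff.

B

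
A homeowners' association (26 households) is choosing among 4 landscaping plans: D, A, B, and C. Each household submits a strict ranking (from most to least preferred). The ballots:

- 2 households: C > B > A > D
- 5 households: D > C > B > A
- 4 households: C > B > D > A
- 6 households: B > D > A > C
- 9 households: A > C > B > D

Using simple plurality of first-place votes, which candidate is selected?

First-place votes: D 5, A 9, B 6, C 6.
A has the most first-place votes.

A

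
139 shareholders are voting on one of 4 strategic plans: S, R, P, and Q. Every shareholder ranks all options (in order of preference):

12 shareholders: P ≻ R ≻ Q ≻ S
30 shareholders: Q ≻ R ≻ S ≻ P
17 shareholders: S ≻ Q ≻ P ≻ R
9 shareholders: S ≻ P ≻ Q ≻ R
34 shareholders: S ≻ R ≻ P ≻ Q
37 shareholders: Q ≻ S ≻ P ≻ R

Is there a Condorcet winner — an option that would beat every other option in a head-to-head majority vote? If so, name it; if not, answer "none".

Q vs S: 79–60 for Q.
Q vs R: 93–46 for Q.
Q vs P: 84–55 for Q.
Q beats every other option head-to-head.

Q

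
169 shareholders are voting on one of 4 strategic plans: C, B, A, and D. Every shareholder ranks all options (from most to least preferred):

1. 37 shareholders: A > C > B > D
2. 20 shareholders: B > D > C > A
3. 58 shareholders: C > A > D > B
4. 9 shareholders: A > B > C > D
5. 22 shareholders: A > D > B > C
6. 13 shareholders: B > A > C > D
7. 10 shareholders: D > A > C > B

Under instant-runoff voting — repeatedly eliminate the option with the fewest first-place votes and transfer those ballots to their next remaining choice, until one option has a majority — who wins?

A

Round 1: C 58, B 33, A 68, D 10. Eliminate D.
Round 2: C 58, B 33, A 78. Eliminate B.
Round 3: C 78, A 91. A has a majority.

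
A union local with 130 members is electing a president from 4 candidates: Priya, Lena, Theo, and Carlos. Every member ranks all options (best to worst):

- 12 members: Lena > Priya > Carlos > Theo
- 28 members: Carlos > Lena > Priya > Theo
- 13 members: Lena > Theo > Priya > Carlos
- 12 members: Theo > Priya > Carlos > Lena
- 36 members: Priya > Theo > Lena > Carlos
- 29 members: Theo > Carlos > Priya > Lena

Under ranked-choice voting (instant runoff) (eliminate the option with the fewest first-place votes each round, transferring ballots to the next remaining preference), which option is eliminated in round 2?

Carlos

Round 1: Priya 36, Lena 25, Theo 41, Carlos 28. Eliminate Lena.
Round 2: Priya 48, Theo 54, Carlos 28. Eliminate Carlos.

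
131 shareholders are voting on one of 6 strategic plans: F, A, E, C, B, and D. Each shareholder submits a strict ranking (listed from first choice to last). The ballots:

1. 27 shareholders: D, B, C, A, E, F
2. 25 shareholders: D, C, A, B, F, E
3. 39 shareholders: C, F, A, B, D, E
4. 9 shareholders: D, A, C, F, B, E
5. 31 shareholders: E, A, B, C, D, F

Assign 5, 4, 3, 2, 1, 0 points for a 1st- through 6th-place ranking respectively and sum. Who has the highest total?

C

F: 27·0 + 25·1 + 39·4 + 9·2 + 31·0 = 199
A: 27·2 + 25·3 + 39·3 + 9·4 + 31·4 = 406
E: 27·1 + 25·0 + 39·0 + 9·0 + 31·5 = 182
C: 27·3 + 25·4 + 39·5 + 9·3 + 31·2 = 465
B: 27·4 + 25·2 + 39·2 + 9·1 + 31·3 = 338
D: 27·5 + 25·5 + 39·1 + 9·5 + 31·1 = 375
C has the highest Borda score (465).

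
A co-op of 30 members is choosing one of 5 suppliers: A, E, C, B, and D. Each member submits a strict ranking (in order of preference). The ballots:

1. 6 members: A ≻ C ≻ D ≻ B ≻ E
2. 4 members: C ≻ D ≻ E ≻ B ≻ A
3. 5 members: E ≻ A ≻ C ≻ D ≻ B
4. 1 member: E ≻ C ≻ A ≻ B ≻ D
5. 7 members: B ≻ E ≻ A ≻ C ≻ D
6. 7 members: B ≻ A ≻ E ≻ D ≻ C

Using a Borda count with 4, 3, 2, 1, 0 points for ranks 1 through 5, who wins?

A: 6·4 + 4·0 + 5·3 + 1·2 + 7·2 + 7·3 = 76
E: 6·0 + 4·2 + 5·4 + 1·4 + 7·3 + 7·2 = 67
C: 6·3 + 4·4 + 5·2 + 1·3 + 7·1 + 7·0 = 54
B: 6·1 + 4·1 + 5·0 + 1·1 + 7·4 + 7·4 = 67
D: 6·2 + 4·3 + 5·1 + 1·0 + 7·0 + 7·1 = 36
A has the highest Borda score (76).

A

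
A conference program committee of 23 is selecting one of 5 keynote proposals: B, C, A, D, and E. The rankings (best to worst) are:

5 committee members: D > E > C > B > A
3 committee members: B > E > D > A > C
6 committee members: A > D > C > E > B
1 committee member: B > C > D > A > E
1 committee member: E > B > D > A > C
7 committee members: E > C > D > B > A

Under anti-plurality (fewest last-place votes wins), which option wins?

D

Last-place votes: B 6, C 4, A 12, D 0, E 1.
D is ranked last by the fewest voters, so D wins.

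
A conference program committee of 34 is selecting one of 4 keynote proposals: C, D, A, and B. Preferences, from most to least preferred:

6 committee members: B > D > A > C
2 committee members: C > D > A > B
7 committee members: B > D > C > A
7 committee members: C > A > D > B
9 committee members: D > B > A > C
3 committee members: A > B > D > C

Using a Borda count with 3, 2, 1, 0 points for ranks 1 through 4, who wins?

C: 6·0 + 2·3 + 7·1 + 7·3 + 9·0 + 3·0 = 34
D: 6·2 + 2·2 + 7·2 + 7·1 + 9·3 + 3·1 = 67
A: 6·1 + 2·1 + 7·0 + 7·2 + 9·1 + 3·3 = 40
B: 6·3 + 2·0 + 7·3 + 7·0 + 9·2 + 3·2 = 63
D has the highest Borda score (67).

D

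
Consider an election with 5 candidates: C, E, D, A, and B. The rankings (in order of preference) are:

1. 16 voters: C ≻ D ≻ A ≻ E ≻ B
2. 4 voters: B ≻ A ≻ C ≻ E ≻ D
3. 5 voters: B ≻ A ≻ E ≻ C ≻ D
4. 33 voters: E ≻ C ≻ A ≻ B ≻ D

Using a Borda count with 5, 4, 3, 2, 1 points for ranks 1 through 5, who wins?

C: 16·5 + 4·3 + 5·2 + 33·4 = 234
E: 16·2 + 4·2 + 5·3 + 33·5 = 220
D: 16·4 + 4·1 + 5·1 + 33·1 = 106
A: 16·3 + 4·4 + 5·4 + 33·3 = 183
B: 16·1 + 4·5 + 5·5 + 33·2 = 127
C has the highest Borda score (234).

C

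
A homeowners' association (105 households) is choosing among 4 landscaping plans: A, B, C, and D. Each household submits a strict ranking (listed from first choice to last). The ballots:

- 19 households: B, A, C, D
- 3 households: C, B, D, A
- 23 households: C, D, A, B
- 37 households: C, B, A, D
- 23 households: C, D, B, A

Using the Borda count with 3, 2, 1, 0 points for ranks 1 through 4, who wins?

A: 19·2 + 3·0 + 23·1 + 37·1 + 23·0 = 98
B: 19·3 + 3·2 + 23·0 + 37·2 + 23·1 = 160
C: 19·1 + 3·3 + 23·3 + 37·3 + 23·3 = 277
D: 19·0 + 3·1 + 23·2 + 37·0 + 23·2 = 95
C has the highest Borda score (277).

C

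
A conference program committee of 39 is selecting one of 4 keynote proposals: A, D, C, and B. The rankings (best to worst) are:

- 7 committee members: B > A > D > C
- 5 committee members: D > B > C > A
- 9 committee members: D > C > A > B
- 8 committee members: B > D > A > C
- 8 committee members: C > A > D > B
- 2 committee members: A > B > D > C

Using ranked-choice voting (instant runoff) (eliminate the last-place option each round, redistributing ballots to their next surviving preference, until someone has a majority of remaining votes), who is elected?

Round 1: A 2, D 14, C 8, B 15. Eliminate A.
Round 2: D 14, C 8, B 17. Eliminate C.
Round 3: D 22, B 17. D has a majority.

D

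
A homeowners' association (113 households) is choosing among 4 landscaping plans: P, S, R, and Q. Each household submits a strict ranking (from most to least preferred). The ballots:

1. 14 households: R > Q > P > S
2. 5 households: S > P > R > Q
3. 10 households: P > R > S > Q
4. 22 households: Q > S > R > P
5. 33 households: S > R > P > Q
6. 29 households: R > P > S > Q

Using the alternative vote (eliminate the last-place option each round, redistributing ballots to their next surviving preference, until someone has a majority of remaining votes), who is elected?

S

Round 1: P 10, S 38, R 43, Q 22. Eliminate P.
Round 2: S 38, R 53, Q 22. Eliminate Q.
Round 3: S 60, R 53. S has a majority.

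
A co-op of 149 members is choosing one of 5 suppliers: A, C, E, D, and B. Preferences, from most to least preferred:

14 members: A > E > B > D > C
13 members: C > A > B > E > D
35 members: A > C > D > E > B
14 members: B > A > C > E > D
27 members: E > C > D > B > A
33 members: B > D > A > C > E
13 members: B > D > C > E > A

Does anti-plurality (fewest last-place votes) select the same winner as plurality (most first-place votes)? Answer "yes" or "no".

no

Anti-plurality — last-place votes: A 40, C 14, E 33, D 27, B 35. Winner: C.
Plurality — first-place votes: A 49, C 13, E 27, D 0, B 60. Winner: B.
The two methods disagree.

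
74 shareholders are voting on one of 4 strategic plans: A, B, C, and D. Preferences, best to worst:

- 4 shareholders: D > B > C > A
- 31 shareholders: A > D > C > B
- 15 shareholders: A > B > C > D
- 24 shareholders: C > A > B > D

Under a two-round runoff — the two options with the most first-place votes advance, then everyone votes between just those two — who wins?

Round 1 first-place votes: A 46, B 0, C 24, D 4.
A and C advance.
Runoff: A is preferred to C by 46 voters; C by 28.
A wins the runoff.

A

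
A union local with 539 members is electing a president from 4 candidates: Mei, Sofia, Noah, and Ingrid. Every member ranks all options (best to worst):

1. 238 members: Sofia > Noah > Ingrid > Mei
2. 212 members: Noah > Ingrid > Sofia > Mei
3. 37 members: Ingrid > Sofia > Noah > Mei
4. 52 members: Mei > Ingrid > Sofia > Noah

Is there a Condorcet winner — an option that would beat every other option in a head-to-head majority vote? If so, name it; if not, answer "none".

none

Checking pairwise contests:
Sofia beats Mei 487–52.
Ingrid beats Sofia 301–238.
Sofia beats Noah 327–212.
Noah beats Ingrid 450–89.
Every option loses at least one head-to-head, so there is no Condorcet winner.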